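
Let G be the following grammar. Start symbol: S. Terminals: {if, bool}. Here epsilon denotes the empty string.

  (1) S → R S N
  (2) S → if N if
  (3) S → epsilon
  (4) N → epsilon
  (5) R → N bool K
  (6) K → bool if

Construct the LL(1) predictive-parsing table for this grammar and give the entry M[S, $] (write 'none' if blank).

S → epsilon

FIRST(N): from N→epsilon we get {epsilon}. So FIRST(N) = {epsilon}.
FIRST(K): from K→bool if we get {bool}. So FIRST(K) = {bool}.
FIRST(R): from R→N bool K we get {bool}. So FIRST(R) = {bool}.
FIRST(S): from S→R S N we get {bool}; from S→if N if we get {if}; from S→epsilon we get {epsilon}. So FIRST(S) = {epsilon, bool, if}.
FOLLOW(S) includes $ since S is the start symbol.
FOLLOW(S): in S→R S N, S is followed by N with FIRST {epsilon}; in S→R S N, the suffix after S is nullable (adds nothing new). Thus FOLLOW(S) = {$}.
For S → R S N: FIRST(R S N) = {bool}, so it goes in M[S, t] for t ∈ {bool}.
For S → if N if: FIRST(if N if) = {if}, so it goes in M[S, t] for t ∈ {if}.
For S → epsilon: FIRST(epsilon) = {epsilon}, so it goes in M[S, t] for t ∈ {}; since epsilon ∈ FIRST, also for every t ∈ FOLLOW(S) = {$}.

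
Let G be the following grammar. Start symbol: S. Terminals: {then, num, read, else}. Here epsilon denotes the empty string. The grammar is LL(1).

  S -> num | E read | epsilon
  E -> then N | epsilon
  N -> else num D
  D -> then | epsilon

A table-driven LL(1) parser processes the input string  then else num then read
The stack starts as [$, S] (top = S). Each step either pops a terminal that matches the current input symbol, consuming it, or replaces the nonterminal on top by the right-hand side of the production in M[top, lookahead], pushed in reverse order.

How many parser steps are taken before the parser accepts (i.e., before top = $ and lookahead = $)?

step 1: stack=$ S  input=then else num then read $  — expand S -> E read
step 2: stack=$ read E  input=then else num then read $  — expand E -> then N
step 3: stack=$ read N then  input=then else num then read $  — match then
step 4: stack=$ read N  input=else num then read $  — expand N -> else num D
step 5: stack=$ read D num else  input=else num then read $  — match else
step 6: stack=$ read D num  input=num then read $  — match num
step 7: stack=$ read D  input=then read $  — expand D -> then
step 8: stack=$ read then  input=then read $  — match then
step 9: stack=$ read  input=read $  — match read
Accept reached after 9 steps.

9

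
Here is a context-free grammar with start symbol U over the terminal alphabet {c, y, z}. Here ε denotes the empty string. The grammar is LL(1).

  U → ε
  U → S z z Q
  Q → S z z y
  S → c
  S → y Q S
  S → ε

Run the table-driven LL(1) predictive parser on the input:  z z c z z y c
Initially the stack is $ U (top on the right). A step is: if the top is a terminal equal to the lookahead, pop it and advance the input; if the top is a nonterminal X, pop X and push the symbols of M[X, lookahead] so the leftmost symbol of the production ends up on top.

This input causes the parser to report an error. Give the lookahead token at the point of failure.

c

      Stack      Input            Action
   1  $ U        z z c z z y c $  expand U → S z z Q
   2  $ Q z z S  z z c z z y c $  expand S → ε
   3  $ Q z z    z z c z z y c $  match z
   4  $ Q z      z c z z y c $    match z
   5  $ Q        c z z y c $      expand Q → S z z y
   6  $ y z z S  c z z y c $      expand S → c
   7  $ y z z c  c z z y c $      match c
   8  $ y z z    z z y c $        match z
   9  $ y z      z y c $          match z
  10  $ y        y c $            match y
  11  $          c $              error: stack empty but input remains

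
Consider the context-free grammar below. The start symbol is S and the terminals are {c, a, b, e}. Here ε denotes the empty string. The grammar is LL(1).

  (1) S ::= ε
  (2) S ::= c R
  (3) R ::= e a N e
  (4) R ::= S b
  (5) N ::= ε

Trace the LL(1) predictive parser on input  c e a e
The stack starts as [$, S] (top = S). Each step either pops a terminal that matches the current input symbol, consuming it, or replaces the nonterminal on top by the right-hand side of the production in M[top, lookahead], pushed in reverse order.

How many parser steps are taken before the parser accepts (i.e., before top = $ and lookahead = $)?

7

step 1: stack=$ S  input=c e a e $  — expand S ::= c R
step 2: stack=$ R c  input=c e a e $  — match c
step 3: stack=$ R  input=e a e $  — expand R ::= e a N e
step 4: stack=$ e N a e  input=e a e $  — match e
step 5: stack=$ e N a  input=a e $  — match a
step 6: stack=$ e N  input=e $  — expand N ::= ε
step 7: stack=$ e  input=e $  — match e
Accept reached after 7 steps.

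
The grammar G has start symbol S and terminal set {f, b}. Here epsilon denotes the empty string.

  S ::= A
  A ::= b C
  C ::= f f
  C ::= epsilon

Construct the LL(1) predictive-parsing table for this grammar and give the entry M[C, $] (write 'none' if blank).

FIRST(A) = {b}
FIRST(C) = {epsilon, f}
FIRST(S) = {b}  (via A)
FOLLOW(S) includes $ since S is the start symbol.
FOLLOW(A): in S::=A, the suffix after A is empty, so FOLLOW(A) ⊇ FOLLOW(S) = {$}. Thus FOLLOW(A) = {$}.
FOLLOW(C): in A::=b C, the suffix after C is empty, so FOLLOW(C) ⊇ FOLLOW(A) = {$}. Thus FOLLOW(C) = {$}.
For C ::= f f: FIRST(f f) = {f}, so it goes in M[C, t] for t ∈ {f}.
For C ::= epsilon: FIRST(epsilon) = {epsilon}, so it goes in M[C, t] for t ∈ {}; since epsilon ∈ FIRST, also for every t ∈ FOLLOW(C) = {$}.

C ::= epsilon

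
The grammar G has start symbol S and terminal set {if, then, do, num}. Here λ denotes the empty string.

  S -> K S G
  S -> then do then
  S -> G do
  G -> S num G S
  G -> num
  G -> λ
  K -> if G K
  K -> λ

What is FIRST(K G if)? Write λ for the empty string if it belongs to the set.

FIRST(K) = {λ, if}
FIRST(S) = {do, if, num, then}  (via K S G, G do)
FIRST(G) = {λ, do, if, num, then}  (via S num G S)
FIRST(K G if): take FIRST of each symbol in turn, carrying on past any symbol whose FIRST contains λ; result {do, if, num, then}.

{do, if, num, then}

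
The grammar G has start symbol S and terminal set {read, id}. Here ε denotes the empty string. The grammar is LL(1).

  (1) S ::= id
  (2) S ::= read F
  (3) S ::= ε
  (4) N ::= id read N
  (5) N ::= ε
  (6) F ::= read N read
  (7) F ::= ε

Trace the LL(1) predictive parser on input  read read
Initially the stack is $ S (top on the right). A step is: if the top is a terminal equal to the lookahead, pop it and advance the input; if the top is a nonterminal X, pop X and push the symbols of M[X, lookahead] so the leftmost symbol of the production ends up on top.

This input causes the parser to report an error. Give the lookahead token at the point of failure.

     Stack          Input        Action
  1  $ S            read read $  expand S ::= read F
  2  $ F read       read read $  match read
  3  $ F            read $       expand F ::= read N read
  4  $ read N read  read $       match read
  5  $ read N       $            error: M[N, $] is empty

$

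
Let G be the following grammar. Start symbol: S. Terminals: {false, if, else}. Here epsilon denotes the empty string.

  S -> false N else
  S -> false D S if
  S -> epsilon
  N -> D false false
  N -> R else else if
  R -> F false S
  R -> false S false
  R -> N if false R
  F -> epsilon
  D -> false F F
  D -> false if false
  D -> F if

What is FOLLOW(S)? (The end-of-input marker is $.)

{$, else, false, if}

FIRST(S): from S->false N else we get {false}; from S->false D S if we get {false}; from S->epsilon we get {epsilon}. So FIRST(S) = {epsilon, false}.
FIRST(F): from F->epsilon we get {epsilon}. So FIRST(F) = {epsilon}.
FIRST(D): from D->false F F we get {false}; from D->false if false we get {false}; from D->F if we get {if}. So FIRST(D) = {false, if}.
FIRST(N): from N->D false false we get {false, if}; from N->R else else if we get {false, if}. So FIRST(N) = {false, if}.
FIRST(R): from R->F false S we get {false}; from R->false S false we get {false}; from R->N if false R we get {false, if}. So FIRST(R) = {false, if}.
FOLLOW(S) includes $ since S is the start symbol.
FOLLOW(N): in S->false N else, N is followed by else with FIRST {else}; in R->N if false R, N is followed by if false R with FIRST {if}. Thus FOLLOW(N) = {else, if}.
FOLLOW(R): in N->R else else if, R is followed by else else if with FIRST {else}; in R->N if false R, the suffix after R is empty (adds nothing new). Thus FOLLOW(R) = {else}.
FOLLOW(S): in S->false D S if, S is followed by if with FIRST {if}; in R->F false S, the suffix after S is empty, so FOLLOW(S) ⊇ FOLLOW(R) = {else}; in R->false S false, S is followed by false with FIRST {false}. Thus FOLLOW(S) = {$, else, false, if}.
FOLLOW(D): in S->false D S if, D is followed by S if with FIRST {false, if}; in N->D false false, D is followed by false false with FIRST {false}. Thus FOLLOW(D) = {false, if}.
FOLLOW(F): in R->F false S, F is followed by false S with FIRST {false}; in D->false F F (occurrence 1), F is followed by F with FIRST {epsilon}; in D->false F F (occurrence 1), the suffix after F is nullable, so FOLLOW(F) ⊇ FOLLOW(D) = {false, if}; in D->false F F (occurrence 2), the suffix after F is empty, so FOLLOW(F) ⊇ FOLLOW(D) = {false, if}; in D->F if, F is followed by if with FIRST {if}. Thus FOLLOW(F) = {false, if}.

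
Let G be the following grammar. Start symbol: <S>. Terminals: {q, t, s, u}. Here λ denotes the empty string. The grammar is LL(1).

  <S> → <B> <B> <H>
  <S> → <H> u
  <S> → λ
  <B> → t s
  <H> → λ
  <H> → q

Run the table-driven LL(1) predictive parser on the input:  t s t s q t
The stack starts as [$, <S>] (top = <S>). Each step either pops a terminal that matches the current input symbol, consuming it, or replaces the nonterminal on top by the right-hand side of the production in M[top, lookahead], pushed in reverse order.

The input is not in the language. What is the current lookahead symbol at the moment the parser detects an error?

t

step 1: stack=$ <S>  input=t s t s q t $  — expand <S> → <B> <B> <H>
step 2: stack=$ <H> <B> <B>  input=t s t s q t $  — expand <B> → t s
step 3: stack=$ <H> <B> s t  input=t s t s q t $  — match t
step 4: stack=$ <H> <B> s  input=s t s q t $  — match s
step 5: stack=$ <H> <B>  input=t s q t $  — expand <B> → t s
step 6: stack=$ <H> s t  input=t s q t $  — match t
step 7: stack=$ <H> s  input=s q t $  — match s
step 8: stack=$ <H>  input=q t $  — expand <H> → q
step 9: stack=$ q  input=q t $  — match q
step 10: stack=$  input=t $  — error: stack empty but input remains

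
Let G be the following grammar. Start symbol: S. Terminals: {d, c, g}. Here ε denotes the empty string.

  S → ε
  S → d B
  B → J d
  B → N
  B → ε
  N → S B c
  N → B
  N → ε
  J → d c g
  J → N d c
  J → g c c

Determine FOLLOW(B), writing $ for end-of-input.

{$, c, d, g}

FIRST(S) = {ε, d}
FIRST(B) = {ε, c, d, g}  (via J d, N)
FIRST(N) = {ε, c, d, g}  (via S B c, B)
FIRST(J) = {c, d, g}  (via N d c)
FOLLOW(S) includes $ since S is the start symbol.
FOLLOW(S): in N→S B c, S is followed by B c with FIRST {c, d, g}. Thus FOLLOW(S) = {$, c, d, g}.
FOLLOW(J): in B→J d, J is followed by d with FIRST {d}. Thus FOLLOW(J) = {d}.
FOLLOW(B): in S→d B, the suffix after B is empty, so FOLLOW(B) ⊇ FOLLOW(S) = {$, c, d, g}; in N→S B c, B is followed by c with FIRST {c}; in N→B, the suffix after B is empty, so FOLLOW(B) ⊇ FOLLOW(N) = {$, c, d, g}. Thus FOLLOW(B) = {$, c, d, g}.
FOLLOW(N): in B→N, the suffix after N is empty, so FOLLOW(N) ⊇ FOLLOW(B) = {$, c, d, g}; in J→N d c, N is followed by d c with FIRST {d}. Thus FOLLOW(N) = {$, c, d, g}.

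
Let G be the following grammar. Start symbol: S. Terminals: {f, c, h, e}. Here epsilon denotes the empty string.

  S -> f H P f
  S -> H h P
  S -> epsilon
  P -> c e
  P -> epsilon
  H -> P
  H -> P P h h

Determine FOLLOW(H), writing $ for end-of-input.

{c, f, h}

FIRST(P): from P->c e we get {c}; from P->epsilon we get {epsilon}. So FIRST(P) = {epsilon, c}.
FIRST(H): from H->P we get {epsilon, c}; from H->P P h h we get {c, h}. So FIRST(H) = {epsilon, c, h}.
FIRST(S): from S->f H P f we get {f}; from S->H h P we get {c, h}; from S->epsilon we get {epsilon}. So FIRST(S) = {epsilon, c, f, h}.
FOLLOW(S) includes $ since S is the start symbol.
FOLLOW(S): S appears on no right-hand side. Thus FOLLOW(S) = {$}.
FOLLOW(H): in S->f H P f, H is followed by P f with FIRST {c, f}; in S->H h P, H is followed by h P with FIRST {h}. Thus FOLLOW(H) = {c, f, h}.
FOLLOW(P): in S->f H P f, P is followed by f with FIRST {f}; in S->H h P, the suffix after P is empty, so FOLLOW(P) ⊇ FOLLOW(S) = {$}; in H->P, the suffix after P is empty, so FOLLOW(P) ⊇ FOLLOW(H) = {c, f, h}; in H->P P h h (occurrence 1), P is followed by P h h with FIRST {c, h}; in H->P P h h (occurrence 2), P is followed by h h with FIRST {h}. Thus FOLLOW(P) = {$, c, f, h}.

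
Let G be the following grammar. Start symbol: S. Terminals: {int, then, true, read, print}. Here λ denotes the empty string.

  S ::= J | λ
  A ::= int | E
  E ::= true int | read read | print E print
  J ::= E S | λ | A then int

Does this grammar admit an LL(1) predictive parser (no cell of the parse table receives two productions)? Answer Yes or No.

No

FIRST(S) = {λ, int, print, read, true}
FIRST(A) = {int, print, read, true}
FIRST(E) = {print, read, true}
FIRST(J) = {λ, int, print, read, true}
FOLLOW(S) = {$}
FOLLOW(A) = {then}
FOLLOW(E) = {$, int, print, read, then, true}
FOLLOW(J) = {$}
Cell M[J, print] receives both J ::= E S and J ::= A then int — the grammar is not LL(1).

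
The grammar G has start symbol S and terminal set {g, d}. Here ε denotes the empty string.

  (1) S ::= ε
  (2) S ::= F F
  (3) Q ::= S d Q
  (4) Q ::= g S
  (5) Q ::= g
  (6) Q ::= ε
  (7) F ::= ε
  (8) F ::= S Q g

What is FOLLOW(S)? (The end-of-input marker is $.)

{$, d, g}

FIRST(S): from S::=ε we get {ε}; from S::=F F we get {ε, d, g}. So FIRST(S) = {ε, d, g}.
FIRST(Q): from Q::=S d Q we get {d, g}; from Q::=g S we get {g}; from Q::=g we get {g}; from Q::=ε we get {ε}. So FIRST(Q) = {ε, d, g}.
FIRST(F): from F::=ε we get {ε}; from F::=S Q g we get {d, g}. So FIRST(F) = {ε, d, g}.
FOLLOW(S) includes $ since S is the start symbol.
FOLLOW(Q): in Q::=S d Q, the suffix after Q is empty (adds nothing new); in F::=S Q g, Q is followed by g with FIRST {g}. Thus FOLLOW(Q) = {g}.
FOLLOW(S): in Q::=S d Q, S is followed by d Q with FIRST {d}; in Q::=g S, the suffix after S is empty, so FOLLOW(S) ⊇ FOLLOW(Q) = {g}; in F::=S Q g, S is followed by Q g with FIRST {d, g}. Thus FOLLOW(S) = {$, d, g}.
FOLLOW(F): in S::=F F (occurrence 1), F is followed by F with FIRST {ε, d, g}; in S::=F F (occurrence 1), the suffix after F is nullable, so FOLLOW(F) ⊇ FOLLOW(S) = {$, d, g}; in S::=F F (occurrence 2), the suffix after F is empty, so FOLLOW(F) ⊇ FOLLOW(S) = {$, d, g}. Thus FOLLOW(F) = {$, d, g}.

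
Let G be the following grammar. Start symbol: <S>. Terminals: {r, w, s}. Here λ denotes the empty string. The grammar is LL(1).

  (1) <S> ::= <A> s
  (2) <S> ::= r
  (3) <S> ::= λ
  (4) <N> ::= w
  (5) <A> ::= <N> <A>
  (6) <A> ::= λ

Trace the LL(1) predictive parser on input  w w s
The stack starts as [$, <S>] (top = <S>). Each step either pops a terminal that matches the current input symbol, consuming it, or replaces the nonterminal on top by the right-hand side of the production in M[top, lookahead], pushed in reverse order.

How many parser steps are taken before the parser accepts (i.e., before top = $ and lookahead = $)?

     Stack        Input    Action
  1  $ <S>        w w s $  expand <S> ::= <A> s
  2  $ s <A>      w w s $  expand <A> ::= <N> <A>
  3  $ s <A> <N>  w w s $  expand <N> ::= w
  4  $ s <A> w    w w s $  match w
  5  $ s <A>      w s $    expand <A> ::= <N> <A>
  6  $ s <A> <N>  w s $    expand <N> ::= w
  7  $ s <A> w    w s $    match w
  8  $ s <A>      s $      expand <A> ::= λ
  9  $ s          s $      match s
Accept reached after 9 steps.

9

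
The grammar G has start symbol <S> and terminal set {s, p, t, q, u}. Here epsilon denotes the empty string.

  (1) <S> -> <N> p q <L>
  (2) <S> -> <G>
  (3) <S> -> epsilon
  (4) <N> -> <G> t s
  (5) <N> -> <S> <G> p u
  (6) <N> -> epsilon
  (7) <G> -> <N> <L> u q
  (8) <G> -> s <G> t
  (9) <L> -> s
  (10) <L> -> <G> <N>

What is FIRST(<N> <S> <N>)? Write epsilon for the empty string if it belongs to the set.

{epsilon, p, s}

FIRST(<S>): from <S>-><N> p q <L> we get {p, s}; from <S>-><G> we get {p, s}; from <S>->epsilon we get {epsilon}. So FIRST(<S>) = {epsilon, p, s}.
FIRST(<N>): from <N>-><G> t s we get {p, s}; from <N>-><S> <G> p u we get {p, s}; from <N>->epsilon we get {epsilon}. So FIRST(<N>) = {epsilon, p, s}.
FIRST(<G>): from <G>-><N> <L> u q we get {p, s}; from <G>->s <G> t we get {s}. So FIRST(<G>) = {p, s}.
FIRST(<L>): from <L>->s we get {s}; from <L>-><G> <N> we get {p, s}. So FIRST(<L>) = {p, s}.
FIRST(<N> <S> <N>): take FIRST of each symbol in turn, carrying on past any symbol whose FIRST contains epsilon; result {epsilon, p, s}.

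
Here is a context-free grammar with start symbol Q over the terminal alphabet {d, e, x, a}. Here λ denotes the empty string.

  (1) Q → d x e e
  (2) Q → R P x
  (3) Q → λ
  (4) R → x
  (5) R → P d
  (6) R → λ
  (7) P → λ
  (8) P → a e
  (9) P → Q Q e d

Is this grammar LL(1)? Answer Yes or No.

No

FIRST(Q) = {λ, a, d, e, x}
FIRST(R) = {λ, a, d, e, x}
FIRST(P) = {λ, a, d, e, x}
FOLLOW(Q) = {$, a, d, e, x}
FOLLOW(R) = {a, d, e, x}
FOLLOW(P) = {d, x}
Cell M[P, a] receives both P → a e and P → Q Q e d — the grammar is not LL(1).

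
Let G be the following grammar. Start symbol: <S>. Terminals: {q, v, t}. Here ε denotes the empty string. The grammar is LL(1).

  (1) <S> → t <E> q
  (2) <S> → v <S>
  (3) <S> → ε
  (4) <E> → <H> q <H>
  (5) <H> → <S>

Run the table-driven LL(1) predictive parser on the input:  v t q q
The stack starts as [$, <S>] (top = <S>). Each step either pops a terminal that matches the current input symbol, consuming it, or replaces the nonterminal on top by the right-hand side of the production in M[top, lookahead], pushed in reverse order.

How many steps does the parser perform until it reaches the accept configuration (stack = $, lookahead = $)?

step 1: stack=$ <S>  input=v t q q $  — expand <S> → v <S>
step 2: stack=$ <S> v  input=v t q q $  — match v
step 3: stack=$ <S>  input=t q q $  — expand <S> → t <E> q
step 4: stack=$ q <E> t  input=t q q $  — match t
step 5: stack=$ q <E>  input=q q $  — expand <E> → <H> q <H>
step 6: stack=$ q <H> q <H>  input=q q $  — expand <H> → <S>
step 7: stack=$ q <H> q <S>  input=q q $  — expand <S> → ε
step 8: stack=$ q <H> q  input=q q $  — match q
step 9: stack=$ q <H>  input=q $  — expand <H> → <S>
step 10: stack=$ q <S>  input=q $  — expand <S> → ε
step 11: stack=$ q  input=q $  — match q
Accept reached after 11 steps.

11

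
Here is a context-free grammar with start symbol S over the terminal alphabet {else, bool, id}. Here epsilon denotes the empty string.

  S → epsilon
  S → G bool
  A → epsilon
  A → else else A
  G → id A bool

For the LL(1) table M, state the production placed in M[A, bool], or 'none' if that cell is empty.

A → epsilon

FIRST(A): from A→epsilon we get {epsilon}; from A→else else A we get {else}. So FIRST(A) = {epsilon, else}.
FIRST(G): from G→id A bool we get {id}. So FIRST(G) = {id}.
FIRST(S): from S→epsilon we get {epsilon}; from S→G bool we get {id}. So FIRST(S) = {epsilon, id}.
FOLLOW(S) includes $ since S is the start symbol.
FOLLOW(A): in A→else else A, the suffix after A is empty (adds nothing new); in G→id A bool, A is followed by bool with FIRST {bool}. Thus FOLLOW(A) = {bool}.
For A → epsilon: FIRST(epsilon) = {epsilon}, so it goes in M[A, t] for t ∈ {}; since epsilon ∈ FIRST, also for every t ∈ FOLLOW(A) = {bool}.
For A → else else A: FIRST(else else A) = {else}, so it goes in M[A, t] for t ∈ {else}.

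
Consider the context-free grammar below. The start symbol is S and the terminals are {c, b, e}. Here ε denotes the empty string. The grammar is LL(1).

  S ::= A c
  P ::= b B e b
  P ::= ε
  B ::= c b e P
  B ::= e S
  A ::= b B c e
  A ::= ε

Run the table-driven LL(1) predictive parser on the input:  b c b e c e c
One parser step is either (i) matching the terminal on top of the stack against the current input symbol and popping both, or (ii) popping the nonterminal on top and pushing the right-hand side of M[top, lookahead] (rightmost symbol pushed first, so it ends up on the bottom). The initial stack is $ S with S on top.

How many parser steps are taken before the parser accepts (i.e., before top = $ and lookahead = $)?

11

step 1: stack=$ S  input=b c b e c e c $  — expand S ::= A c
step 2: stack=$ c A  input=b c b e c e c $  — expand A ::= b B c e
step 3: stack=$ c e c B b  input=b c b e c e c $  — match b
step 4: stack=$ c e c B  input=c b e c e c $  — expand B ::= c b e P
step 5: stack=$ c e c P e b c  input=c b e c e c $  — match c
step 6: stack=$ c e c P e b  input=b e c e c $  — match b
step 7: stack=$ c e c P e  input=e c e c $  — match e
step 8: stack=$ c e c P  input=c e c $  — expand P ::= ε
step 9: stack=$ c e c  input=c e c $  — match c
step 10: stack=$ c e  input=e c $  — match e
step 11: stack=$ c  input=c $  — match c
Accept reached after 11 steps.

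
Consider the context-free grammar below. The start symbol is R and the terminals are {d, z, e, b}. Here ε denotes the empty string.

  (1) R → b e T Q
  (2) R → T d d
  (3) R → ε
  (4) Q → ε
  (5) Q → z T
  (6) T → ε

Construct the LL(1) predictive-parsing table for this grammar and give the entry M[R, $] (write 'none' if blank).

R → ε

FIRST(Q): from Q→ε we get {ε}; from Q→z T we get {z}. So FIRST(Q) = {ε, z}.
FIRST(T): from T→ε we get {ε}. So FIRST(T) = {ε}.
FIRST(R): from R→b e T Q we get {b}; from R→T d d we get {d}; from R→ε we get {ε}. So FIRST(R) = {ε, b, d}.
FOLLOW(R) includes $ since R is the start symbol.
FOLLOW(R): R appears on no right-hand side. Thus FOLLOW(R) = {$}.
For R → b e T Q: FIRST(b e T Q) = {b}, so it goes in M[R, t] for t ∈ {b}.
For R → T d d: FIRST(T d d) = {d}, so it goes in M[R, t] for t ∈ {d}.
For R → ε: FIRST(ε) = {ε}, so it goes in M[R, t] for t ∈ {}; since ε ∈ FIRST, also for every t ∈ FOLLOW(R) = {$}.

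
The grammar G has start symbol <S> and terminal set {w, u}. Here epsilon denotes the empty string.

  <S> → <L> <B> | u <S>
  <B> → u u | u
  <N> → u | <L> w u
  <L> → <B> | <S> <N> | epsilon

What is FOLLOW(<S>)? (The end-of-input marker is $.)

{$, u, w}

FIRST(<B>) = {u}
FIRST(<S>) = {u}  (via <L> <B>)
FIRST(<L>) = {epsilon, u}  (via <B>, <S> <N>)
FIRST(<N>) = {u, w}  (via <L> w u)
FOLLOW(<S>) includes $ since <S> is the start symbol.
FOLLOW(<S>): in <S>→u <S>, the suffix after <S> is empty (adds nothing new); in <L>→<S> <N>, <S> is followed by <N> with FIRST {u, w}. Thus FOLLOW(<S>) = {$, u, w}.
FOLLOW(<L>): in <S>→<L> <B>, <L> is followed by <B> with FIRST {u}; in <N>→<L> w u, <L> is followed by w u with FIRST {w}. Thus FOLLOW(<L>) = {u, w}.
FOLLOW(<B>): in <S>→<L> <B>, the suffix after <B> is empty, so FOLLOW(<B>) ⊇ FOLLOW(<S>) = {$, u, w}; in <L>→<B>, the suffix after <B> is empty, so FOLLOW(<B>) ⊇ FOLLOW(<L>) = {u, w}. Thus FOLLOW(<B>) = {$, u, w}.
FOLLOW(<N>): in <L>→<S> <N>, the suffix after <N> is empty, so FOLLOW(<N>) ⊇ FOLLOW(<L>) = {u, w}. Thus FOLLOW(<N>) = {u, w}.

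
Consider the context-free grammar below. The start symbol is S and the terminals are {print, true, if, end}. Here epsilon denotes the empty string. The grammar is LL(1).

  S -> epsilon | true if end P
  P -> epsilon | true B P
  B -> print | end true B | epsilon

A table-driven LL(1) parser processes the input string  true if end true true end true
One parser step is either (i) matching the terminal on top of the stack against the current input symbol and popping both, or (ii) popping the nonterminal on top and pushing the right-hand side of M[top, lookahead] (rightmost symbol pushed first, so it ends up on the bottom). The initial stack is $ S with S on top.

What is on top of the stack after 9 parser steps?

     Stack            Input                             Action
  1  $ S              true if end true true end true $  expand S -> true if end P
  2  $ P end if true  true if end true true end true $  match true
  3  $ P end if       if end true true end true $       match if
  4  $ P end          end true true end true $          match end
  5  $ P              true true end true $              expand P -> true B P
  6  $ P B true       true true end true $              match true
  7  $ P B            true end true $                   expand B -> epsilon
  8  $ P              true end true $                   expand P -> true B P
  9  $ P B true       true end true $                   match true
Stack after step 9: $ P B (top = B).

B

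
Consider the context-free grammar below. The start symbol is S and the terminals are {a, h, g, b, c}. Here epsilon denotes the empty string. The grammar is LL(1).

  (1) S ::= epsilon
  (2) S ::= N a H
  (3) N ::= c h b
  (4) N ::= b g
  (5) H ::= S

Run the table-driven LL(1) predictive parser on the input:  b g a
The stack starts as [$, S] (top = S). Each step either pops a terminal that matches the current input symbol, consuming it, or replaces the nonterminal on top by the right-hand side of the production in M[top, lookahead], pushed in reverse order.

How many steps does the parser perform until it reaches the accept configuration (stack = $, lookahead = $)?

7

step 1: stack=$ S  input=b g a $  — expand S ::= N a H
step 2: stack=$ H a N  input=b g a $  — expand N ::= b g
step 3: stack=$ H a g b  input=b g a $  — match b
step 4: stack=$ H a g  input=g a $  — match g
step 5: stack=$ H a  input=a $  — match a
step 6: stack=$ H  input=$  — expand H ::= S
step 7: stack=$ S  input=$  — expand S ::= epsilon
Accept reached after 7 steps.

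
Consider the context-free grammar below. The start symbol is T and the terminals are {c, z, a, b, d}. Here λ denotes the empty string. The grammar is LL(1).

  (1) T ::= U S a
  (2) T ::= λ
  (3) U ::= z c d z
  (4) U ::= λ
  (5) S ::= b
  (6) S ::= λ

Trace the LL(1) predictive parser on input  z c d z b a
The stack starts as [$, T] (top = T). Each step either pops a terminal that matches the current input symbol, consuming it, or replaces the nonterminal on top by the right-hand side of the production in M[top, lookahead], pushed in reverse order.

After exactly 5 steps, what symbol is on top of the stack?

z

step 1: stack=$ T  input=z c d z b a $  — expand T ::= U S a
step 2: stack=$ a S U  input=z c d z b a $  — expand U ::= z c d z
step 3: stack=$ a S z d c z  input=z c d z b a $  — match z
step 4: stack=$ a S z d c  input=c d z b a $  — match c
step 5: stack=$ a S z d  input=d z b a $  — match d
Stack after step 5: $ a S z (top = z).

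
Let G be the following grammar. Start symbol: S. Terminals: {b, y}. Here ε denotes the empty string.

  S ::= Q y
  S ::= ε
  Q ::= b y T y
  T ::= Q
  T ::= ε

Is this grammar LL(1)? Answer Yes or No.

Yes

FIRST(S) = {ε, b}
FIRST(Q) = {b}
FIRST(T) = {ε, b}
FOLLOW(S) = {$}
FOLLOW(Q) = {y}
FOLLOW(T) = {y}
Each cell of M receives at most one production.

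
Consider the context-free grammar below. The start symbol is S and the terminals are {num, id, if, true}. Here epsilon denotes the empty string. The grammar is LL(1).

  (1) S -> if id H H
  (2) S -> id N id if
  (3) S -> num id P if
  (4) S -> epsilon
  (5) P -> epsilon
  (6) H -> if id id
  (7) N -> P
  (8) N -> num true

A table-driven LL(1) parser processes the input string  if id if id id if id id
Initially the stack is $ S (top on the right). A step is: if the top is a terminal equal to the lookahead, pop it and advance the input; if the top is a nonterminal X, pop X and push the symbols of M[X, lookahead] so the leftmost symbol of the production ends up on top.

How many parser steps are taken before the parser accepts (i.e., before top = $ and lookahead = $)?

11

      Stack         Input                      Action
   1  $ S           if id if id id if id id $  expand S -> if id H H
   2  $ H H id if   if id if id id if id id $  match if
   3  $ H H id      id if id id if id id $     match id
   4  $ H H         if id id if id id $        expand H -> if id id
   5  $ H id id if  if id id if id id $        match if
   6  $ H id id     id id if id id $           match id
   7  $ H id        id if id id $              match id
   8  $ H           if id id $                 expand H -> if id id
   9  $ id id if    if id id $                 match if
  10  $ id id       id id $                    match id
  11  $ id          id $                       match id
Accept reached after 11 steps.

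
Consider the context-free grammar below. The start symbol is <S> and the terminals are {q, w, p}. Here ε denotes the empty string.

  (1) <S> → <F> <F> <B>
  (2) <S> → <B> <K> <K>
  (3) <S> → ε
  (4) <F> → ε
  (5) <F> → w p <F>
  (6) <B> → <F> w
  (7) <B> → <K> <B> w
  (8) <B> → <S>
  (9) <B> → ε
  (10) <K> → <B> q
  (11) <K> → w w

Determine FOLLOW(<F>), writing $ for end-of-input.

FIRST(<F>) = {ε, w}
FIRST(<S>) = {ε, q, w}  (via <F> <F> <B>, <B> <K> <K>)
FIRST(<B>) = {ε, q, w}  (via <F> w, <K> <B> w, <S>)
FIRST(<K>) = {q, w}  (via <B> q)
FOLLOW(<S>) includes $ since <S> is the start symbol.
FOLLOW(<S>): in <B>→<S>, the suffix after <S> is empty, so FOLLOW(<S>) ⊇ FOLLOW(<B>) = {$, q, w}. Thus FOLLOW(<S>) = {$, q, w}.
FOLLOW(<F>): in <S>→<F> <F> <B> (occurrence 1), <F> is followed by <F> <B> with FIRST {ε, q, w}; in <S>→<F> <F> <B> (occurrence 1), the suffix after <F> is nullable, so FOLLOW(<F>) ⊇ FOLLOW(<S>) = {$, q, w}; in <S>→<F> <F> <B> (occurrence 2), <F> is followed by <B> with FIRST {ε, q, w}; in <S>→<F> <F> <B> (occurrence 2), the suffix after <F> is nullable, so FOLLOW(<F>) ⊇ FOLLOW(<S>) = {$, q, w}; in <F>→w p <F>, the suffix after <F> is empty (adds nothing new); in <B>→<F> w, <F> is followed by w with FIRST {w}. Thus FOLLOW(<F>) = {$, q, w}.
FOLLOW(<B>): in <S>→<F> <F> <B>, the suffix after <B> is empty, so FOLLOW(<B>) ⊇ FOLLOW(<S>) = {$, q, w}; in <S>→<B> <K> <K>, <B> is followed by <K> <K> with FIRST {q, w}; in <B>→<K> <B> w, <B> is followed by w with FIRST {w}; in <K>→<B> q, <B> is followed by q with FIRST {q}. Thus FOLLOW(<B>) = {$, q, w}.
FOLLOW(<K>): in <S>→<B> <K> <K> (occurrence 1), <K> is followed by <K> with FIRST {q, w}; in <S>→<B> <K> <K> (occurrence 2), the suffix after <K> is empty, so FOLLOW(<K>) ⊇ FOLLOW(<S>) = {$, q, w}; in <B>→<K> <B> w, <K> is followed by <B> w with FIRST {q, w}. Thus FOLLOW(<K>) = {$, q, w}.

{$, q, w}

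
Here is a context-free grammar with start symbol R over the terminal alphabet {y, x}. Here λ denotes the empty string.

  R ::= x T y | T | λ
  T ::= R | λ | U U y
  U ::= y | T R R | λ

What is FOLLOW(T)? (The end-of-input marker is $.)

FIRST(R): from R::=x T y we get {x}; from R::=T we get {λ, x, y}; from R::=λ we get {λ}. So FIRST(R) = {λ, x, y}.
FIRST(T): from T::=R we get {λ, x, y}; from T::=λ we get {λ}; from T::=U U y we get {x, y}. So FIRST(T) = {λ, x, y}.
FIRST(U): from U::=y we get {y}; from U::=T R R we get {λ, x, y}; from U::=λ we get {λ}. So FIRST(U) = {λ, x, y}.
FOLLOW(R) includes $ since R is the start symbol.
FOLLOW(U): in T::=U U y (occurrence 1), U is followed by U y with FIRST {x, y}; in T::=U U y (occurrence 2), U is followed by y with FIRST {y}. Thus FOLLOW(U) = {x, y}.
FOLLOW(R): in T::=R, the suffix after R is empty, so FOLLOW(R) ⊇ FOLLOW(T) = {$, x, y}; in U::=T R R (occurrence 1), R is followed by R with FIRST {λ, x, y}; in U::=T R R (occurrence 1), the suffix after R is nullable, so FOLLOW(R) ⊇ FOLLOW(U) = {x, y}; in U::=T R R (occurrence 2), the suffix after R is empty, so FOLLOW(R) ⊇ FOLLOW(U) = {x, y}. Thus FOLLOW(R) = {$, x, y}.
FOLLOW(T): in R::=x T y, T is followed by y with FIRST {y}; in R::=T, the suffix after T is empty, so FOLLOW(T) ⊇ FOLLOW(R) = {$, x, y}; in U::=T R R, T is followed by R R with FIRST {λ, x, y}; in U::=T R R, the suffix after T is nullable, so FOLLOW(T) ⊇ FOLLOW(U) = {x, y}. Thus FOLLOW(T) = {$, x, y}.

{$, x, y}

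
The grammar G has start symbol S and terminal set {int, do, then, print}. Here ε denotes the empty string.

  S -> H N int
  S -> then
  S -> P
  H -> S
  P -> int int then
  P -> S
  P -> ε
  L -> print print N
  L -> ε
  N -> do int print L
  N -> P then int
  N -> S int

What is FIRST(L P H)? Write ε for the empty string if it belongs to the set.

{ε, do, int, print, then}

FIRST(L): from L->print print N we get {print}; from L->ε we get {ε}. So FIRST(L) = {ε, print}.
FIRST(S): from S->H N int we get {do, int, then}; from S->then we get {then}; from S->P we get {ε, do, int, then}. So FIRST(S) = {ε, do, int, then}.
FIRST(H): from H->S we get {ε, do, int, then}. So FIRST(H) = {ε, do, int, then}.
FIRST(P): from P->int int then we get {int}; from P->S we get {ε, do, int, then}; from P->ε we get {ε}. So FIRST(P) = {ε, do, int, then}.
FIRST(N): from N->do int print L we get {do}; from N->P then int we get {do, int, then}; from N->S int we get {do, int, then}. So FIRST(N) = {do, int, then}.
FIRST(L P H): take FIRST of each symbol in turn, carrying on past any symbol whose FIRST contains ε; result {ε, do, int, print, then}.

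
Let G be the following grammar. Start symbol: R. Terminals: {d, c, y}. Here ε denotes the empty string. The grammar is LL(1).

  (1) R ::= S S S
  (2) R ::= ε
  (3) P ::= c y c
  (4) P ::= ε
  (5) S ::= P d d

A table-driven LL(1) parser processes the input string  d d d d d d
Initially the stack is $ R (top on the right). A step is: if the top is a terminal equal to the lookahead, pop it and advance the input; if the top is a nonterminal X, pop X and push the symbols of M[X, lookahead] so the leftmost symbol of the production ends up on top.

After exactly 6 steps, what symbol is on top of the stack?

P

step 1: stack=$ R  input=d d d d d d $  — expand R ::= S S S
step 2: stack=$ S S S  input=d d d d d d $  — expand S ::= P d d
step 3: stack=$ S S d d P  input=d d d d d d $  — expand P ::= ε
step 4: stack=$ S S d d  input=d d d d d d $  — match d
step 5: stack=$ S S d  input=d d d d d $  — match d
step 6: stack=$ S S  input=d d d d $  — expand S ::= P d d
Stack after step 6: $ S d d P (top = P).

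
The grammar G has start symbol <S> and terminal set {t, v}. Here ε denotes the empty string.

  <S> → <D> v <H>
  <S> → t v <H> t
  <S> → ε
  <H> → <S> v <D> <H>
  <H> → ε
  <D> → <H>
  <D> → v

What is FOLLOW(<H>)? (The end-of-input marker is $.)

{$, t, v}

FIRST(<S>) = {ε, t, v}  (via <D> v <H>)
FIRST(<H>) = {ε, t, v}  (via <S> v <D> <H>)
FIRST(<D>) = {ε, t, v}  (via <H>)
FOLLOW(<S>) includes $ since <S> is the start symbol.
FOLLOW(<S>): in <H>→<S> v <D> <H>, <S> is followed by v <D> <H> with FIRST {v}. Thus FOLLOW(<S>) = {$, v}.
FOLLOW(<H>): in <S>→<D> v <H>, the suffix after <H> is empty, so FOLLOW(<H>) ⊇ FOLLOW(<S>) = {$, v}; in <S>→t v <H> t, <H> is followed by t with FIRST {t}; in <H>→<S> v <D> <H>, the suffix after <H> is empty (adds nothing new); in <D>→<H>, the suffix after <H> is empty, so FOLLOW(<H>) ⊇ FOLLOW(<D>) = {$, t, v}. Thus FOLLOW(<H>) = {$, t, v}.
FOLLOW(<D>): in <S>→<D> v <H>, <D> is followed by v <H> with FIRST {v}; in <H>→<S> v <D> <H>, <D> is followed by <H> with FIRST {ε, t, v}; in <H>→<S> v <D> <H>, the suffix after <D> is nullable, so FOLLOW(<D>) ⊇ FOLLOW(<H>) = {$, t, v}. Thus FOLLOW(<D>) = {$, t, v}.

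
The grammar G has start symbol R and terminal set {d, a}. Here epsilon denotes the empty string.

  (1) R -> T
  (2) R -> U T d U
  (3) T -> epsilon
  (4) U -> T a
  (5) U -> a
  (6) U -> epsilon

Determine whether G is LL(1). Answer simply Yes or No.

No

FIRST(R) = {epsilon, a, d}
FIRST(T) = {epsilon}
FIRST(U) = {epsilon, a}
FOLLOW(R) = {$}
FOLLOW(T) = {$, a, d}
FOLLOW(U) = {$, d}
Cell M[U, a] receives both U -> T a and U -> a — the grammar is not LL(1).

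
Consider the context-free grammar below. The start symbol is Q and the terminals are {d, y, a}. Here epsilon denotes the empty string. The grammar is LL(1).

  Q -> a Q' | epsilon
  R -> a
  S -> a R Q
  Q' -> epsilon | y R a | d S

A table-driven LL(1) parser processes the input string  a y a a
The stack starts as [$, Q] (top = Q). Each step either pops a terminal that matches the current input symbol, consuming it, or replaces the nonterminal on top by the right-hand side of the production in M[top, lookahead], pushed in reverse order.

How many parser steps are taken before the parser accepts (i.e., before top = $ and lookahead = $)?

step 1: stack=$ Q  input=a y a a $  — expand Q -> a Q'
step 2: stack=$ Q' a  input=a y a a $  — match a
step 3: stack=$ Q'  input=y a a $  — expand Q' -> y R a
step 4: stack=$ a R y  input=y a a $  — match y
step 5: stack=$ a R  input=a a $  — expand R -> a
step 6: stack=$ a a  input=a a $  — match a
step 7: stack=$ a  input=a $  — match a
Accept reached after 7 steps.

7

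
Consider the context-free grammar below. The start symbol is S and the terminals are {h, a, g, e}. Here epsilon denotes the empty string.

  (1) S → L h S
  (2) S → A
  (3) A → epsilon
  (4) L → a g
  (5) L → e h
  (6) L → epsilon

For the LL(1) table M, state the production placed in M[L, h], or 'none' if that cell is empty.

L → epsilon

FIRST(A): from A→epsilon we get {epsilon}. So FIRST(A) = {epsilon}.
FIRST(L): from L→a g we get {a}; from L→e h we get {e}; from L→epsilon we get {epsilon}. So FIRST(L) = {epsilon, a, e}.
FIRST(S): from S→L h S we get {a, e, h}; from S→A we get {epsilon}. So FIRST(S) = {epsilon, a, e, h}.
FOLLOW(S) includes $ since S is the start symbol.
FOLLOW(L): in S→L h S, L is followed by h S with FIRST {h}. Thus FOLLOW(L) = {h}.
For L → a g: FIRST(a g) = {a}, so it goes in M[L, t] for t ∈ {a}.
For L → e h: FIRST(e h) = {e}, so it goes in M[L, t] for t ∈ {e}.
For L → epsilon: FIRST(epsilon) = {epsilon}, so it goes in M[L, t] for t ∈ {}; since epsilon ∈ FIRST, also for every t ∈ FOLLOW(L) = {h}.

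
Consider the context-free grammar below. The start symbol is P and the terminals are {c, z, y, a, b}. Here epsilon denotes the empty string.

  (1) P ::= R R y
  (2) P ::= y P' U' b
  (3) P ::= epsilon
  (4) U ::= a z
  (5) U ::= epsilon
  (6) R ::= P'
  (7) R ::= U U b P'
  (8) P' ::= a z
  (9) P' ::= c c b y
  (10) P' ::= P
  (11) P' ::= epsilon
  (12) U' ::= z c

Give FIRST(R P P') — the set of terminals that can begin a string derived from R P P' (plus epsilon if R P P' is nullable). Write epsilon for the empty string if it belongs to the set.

FIRST(U): from U::=a z we get {a}; from U::=epsilon we get {epsilon}. So FIRST(U) = {epsilon, a}.
FIRST(U'): from U'::=z c we get {z}. So FIRST(U') = {z}.
FIRST(P): from P::=R R y we get {a, b, c, y}; from P::=y P' U' b we get {y}; from P::=epsilon we get {epsilon}. So FIRST(P) = {epsilon, a, b, c, y}.
FIRST(P'): from P'::=a z we get {a}; from P'::=c c b y we get {c}; from P'::=P we get {epsilon, a, b, c, y}; from P'::=epsilon we get {epsilon}. So FIRST(P') = {epsilon, a, b, c, y}.
FIRST(R): from R::=P' we get {epsilon, a, b, c, y}; from R::=U U b P' we get {a, b}. So FIRST(R) = {epsilon, a, b, c, y}.
FIRST(R P P'): take FIRST of each symbol in turn, carrying on past any symbol whose FIRST contains epsilon; result {epsilon, a, b, c, y}.

{epsilon, a, b, c, y}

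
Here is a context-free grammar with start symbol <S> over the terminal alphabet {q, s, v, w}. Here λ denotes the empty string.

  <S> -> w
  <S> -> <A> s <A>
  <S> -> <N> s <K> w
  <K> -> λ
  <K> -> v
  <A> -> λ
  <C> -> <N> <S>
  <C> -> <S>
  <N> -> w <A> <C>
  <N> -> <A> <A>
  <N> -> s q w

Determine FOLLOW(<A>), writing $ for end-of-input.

{$, s, w}

FIRST(<K>): from <K>->λ we get {λ}; from <K>->v we get {v}. So FIRST(<K>) = {λ, v}.
FIRST(<A>): from <A>->λ we get {λ}. So FIRST(<A>) = {λ}.
FIRST(<N>): from <N>->w <A> <C> we get {w}; from <N>-><A> <A> we get {λ}; from <N>->s q w we get {s}. So FIRST(<N>) = {λ, s, w}.
FIRST(<S>): from <S>->w we get {w}; from <S>-><A> s <A> we get {s}; from <S>-><N> s <K> w we get {s, w}. So FIRST(<S>) = {s, w}.
FIRST(<C>): from <C>-><N> <S> we get {s, w}; from <C>-><S> we get {s, w}. So FIRST(<C>) = {s, w}.
FOLLOW(<S>) includes $ since <S> is the start symbol.
FOLLOW(<K>): in <S>-><N> s <K> w, <K> is followed by w with FIRST {w}. Thus FOLLOW(<K>) = {w}.
FOLLOW(<N>): in <S>-><N> s <K> w, <N> is followed by s <K> w with FIRST {s}; in <C>-><N> <S>, <N> is followed by <S> with FIRST {s, w}. Thus FOLLOW(<N>) = {s, w}.
FOLLOW(<C>): in <N>->w <A> <C>, the suffix after <C> is empty, so FOLLOW(<C>) ⊇ FOLLOW(<N>) = {s, w}. Thus FOLLOW(<C>) = {s, w}.
FOLLOW(<S>): in <C>-><N> <S>, the suffix after <S> is empty, so FOLLOW(<S>) ⊇ FOLLOW(<C>) = {s, w}; in <C>-><S>, the suffix after <S> is empty, so FOLLOW(<S>) ⊇ FOLLOW(<C>) = {s, w}. Thus FOLLOW(<S>) = {$, s, w}.
FOLLOW(<A>): in <S>-><A> s <A> (occurrence 1), <A> is followed by s <A> with FIRST {s}; in <S>-><A> s <A> (occurrence 2), the suffix after <A> is empty, so FOLLOW(<A>) ⊇ FOLLOW(<S>) = {$, s, w}; in <N>->w <A> <C>, <A> is followed by <C> with FIRST {s, w}; in <N>-><A> <A> (occurrence 1), <A> is followed by <A> with FIRST {λ}; in <N>-><A> <A> (occurrence 1), the suffix after <A> is nullable, so FOLLOW(<A>) ⊇ FOLLOW(<N>) = {s, w}; in <N>-><A> <A> (occurrence 2), the suffix after <A> is empty, so FOLLOW(<A>) ⊇ FOLLOW(<N>) = {s, w}. Thus FOLLOW(<A>) = {$, s, w}.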